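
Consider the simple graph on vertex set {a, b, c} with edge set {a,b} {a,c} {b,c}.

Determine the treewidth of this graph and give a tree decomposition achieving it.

Treewidth 2.
One optimal decomposition is:
Bags: B1 = {a, b, c}
Tree: (single bag)

With just one bag of size 3, the width is 3 − 1 = 2, so tw(G) ≤ 2. On the other hand G contains the 3-clique {a, b, c}. A clique must lie in a single bag of any decomposition, so no decomposition can have width below 2. Combining the bounds, tw(G) = 2.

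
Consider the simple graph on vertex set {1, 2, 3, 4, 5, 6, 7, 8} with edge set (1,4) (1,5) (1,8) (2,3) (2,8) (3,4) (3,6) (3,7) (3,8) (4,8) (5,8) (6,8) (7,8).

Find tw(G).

2

A width-2 tree decomposition is:
Bags: B1 = {1, 4, 8}  B2 = {1, 5, 8}  B3 = {3, 4, 8}  B4 = {2, 3, 8}  B5 = {3, 7, 8}  B6 = {3, 6, 8}
Tree: B1–B2, B1–B3, B3–B4, B3–B5, B4–B6
Every bag has size at most 3, so the width is 3 − 1 = 2 and tw(G) ≤ 2. On the other hand G contains the 3-clique {1, 4, 8}. A clique must lie in a single bag of any decomposition, so no decomposition can have width below 2. Hence tw(G) = 2 exactly.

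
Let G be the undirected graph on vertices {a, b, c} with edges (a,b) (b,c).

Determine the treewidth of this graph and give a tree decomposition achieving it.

Every bag has size at most 2, so the width is 2 − 1 = 1 and tw(G) ≤ 1. G has an edge, so its treewidth is at least 1. The upper and lower bounds meet at 1, so that is the treewidth.

Treewidth 1.
One such decomposition:
Bags: B1 = {a, b}  B2 = {b, c}
Tree: B1–B2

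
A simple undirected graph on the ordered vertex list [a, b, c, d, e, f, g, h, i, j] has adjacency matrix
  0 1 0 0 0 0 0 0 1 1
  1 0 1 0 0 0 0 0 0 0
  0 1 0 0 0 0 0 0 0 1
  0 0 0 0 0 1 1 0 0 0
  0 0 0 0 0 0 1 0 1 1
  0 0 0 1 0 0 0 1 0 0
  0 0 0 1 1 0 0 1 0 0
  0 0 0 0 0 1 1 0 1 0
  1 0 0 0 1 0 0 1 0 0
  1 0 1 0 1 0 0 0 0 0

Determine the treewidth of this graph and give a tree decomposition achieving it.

The largest bag has 3 vertices, giving width 2; this decomposition certifies tw(G) ≤ 2. The edges b–c–j–a–b form a cycle, so G is not a tree and its treewidth is at least 2. The upper and lower bounds meet at 2, so that is the treewidth.

Treewidth 2.
Bags: B1 = {a, b, c}  B2 = {a, c, j}  B3 = {a, i, j}  B4 = {e, i, j}  B5 = {e, h, i}  B6 = {e, g, h}  B7 = {f, g, h}  B8 = {d, f, g}
Tree: B1–B2, B2–B3, B3–B4, B4–B5, B5–B6, B6–B7, B7–B8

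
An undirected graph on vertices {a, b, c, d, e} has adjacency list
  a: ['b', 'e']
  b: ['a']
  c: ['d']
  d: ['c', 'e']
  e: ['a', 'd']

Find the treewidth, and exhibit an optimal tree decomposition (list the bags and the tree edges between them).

Treewidth 1.
Bags: B1 = {c, d}  B2 = {d, e}  B3 = {a, e}  B4 = {a, b}
Tree: B1–B2, B2–B3, B3–B4

The largest bag has 2 vertices, giving width 1; this decomposition certifies tw(G) ≤ 1. G has an edge, so its treewidth is at least 1. Therefore the treewidth is 1.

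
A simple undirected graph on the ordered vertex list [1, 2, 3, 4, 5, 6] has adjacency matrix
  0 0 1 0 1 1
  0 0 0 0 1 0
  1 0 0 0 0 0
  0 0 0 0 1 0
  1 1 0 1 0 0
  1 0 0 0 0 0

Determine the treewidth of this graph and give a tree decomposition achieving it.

Treewidth 1.
One optimal decomposition is:
Bags: B1 = {1, 5}  B2 = {4, 5}  B3 = {1, 6}  B4 = {1, 3}  B5 = {2, 5}
Tree: B1–B2, B1–B3, B1–B4, B2–B5

The largest bag has 2 vertices, giving width 1; this decomposition certifies tw(G) ≤ 1. Since G has at least one edge (e.g. 5–1), it is not an edgeless graph, so tw(G) ≥ 1. Therefore the treewidth is 1.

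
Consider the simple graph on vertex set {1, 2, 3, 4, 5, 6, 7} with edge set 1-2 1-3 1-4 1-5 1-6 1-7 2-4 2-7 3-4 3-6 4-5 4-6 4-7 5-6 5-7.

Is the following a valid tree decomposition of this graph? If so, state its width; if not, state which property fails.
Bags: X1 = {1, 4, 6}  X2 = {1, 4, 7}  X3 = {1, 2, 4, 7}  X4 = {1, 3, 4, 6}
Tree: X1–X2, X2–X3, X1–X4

No — vertex 5 appears in no bag.

A tree decomposition must satisfy three properties: every vertex lies in some bag; for every edge, both endpoints lie together in some bag; and for every vertex, the bags containing it form a connected subtree. Here vertex 5 appears in no bag, so the decomposition is invalid.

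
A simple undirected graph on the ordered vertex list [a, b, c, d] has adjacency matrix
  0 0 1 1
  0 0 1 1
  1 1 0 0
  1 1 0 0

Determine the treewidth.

2

A width-2 tree decomposition is:
Bags: B1 = {a, c, d}  B2 = {b, c, d}
Tree: B1–B2
The largest bag has 3 vertices, giving width 2; this decomposition certifies tw(G) ≤ 2. Since d–a–c–b–d is a cycle in G, G is not acyclic. Forests are exactly the graphs of treewidth ≤ 1, so tw(G) ≥ 2. Therefore the treewidth is 2.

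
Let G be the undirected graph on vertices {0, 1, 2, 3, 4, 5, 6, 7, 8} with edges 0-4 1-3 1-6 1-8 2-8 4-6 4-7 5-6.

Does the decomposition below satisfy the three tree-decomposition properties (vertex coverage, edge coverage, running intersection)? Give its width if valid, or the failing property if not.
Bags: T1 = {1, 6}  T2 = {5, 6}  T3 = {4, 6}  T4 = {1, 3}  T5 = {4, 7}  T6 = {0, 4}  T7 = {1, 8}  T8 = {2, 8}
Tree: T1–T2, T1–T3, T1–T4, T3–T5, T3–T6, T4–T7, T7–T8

Yes; width 1.

Vertex coverage: the bags together contain {0, 1, 2, 3, 4, 5, 6, 7, 8}, the full vertex set. Edge coverage: each edge of G has both endpoints in at least one bag. Running intersection: for every vertex, the bags containing it form a connected subtree. All three properties hold, so this is a valid tree decomposition of width max|bag| − 1 = 1, and hence tw(G) ≤ 1.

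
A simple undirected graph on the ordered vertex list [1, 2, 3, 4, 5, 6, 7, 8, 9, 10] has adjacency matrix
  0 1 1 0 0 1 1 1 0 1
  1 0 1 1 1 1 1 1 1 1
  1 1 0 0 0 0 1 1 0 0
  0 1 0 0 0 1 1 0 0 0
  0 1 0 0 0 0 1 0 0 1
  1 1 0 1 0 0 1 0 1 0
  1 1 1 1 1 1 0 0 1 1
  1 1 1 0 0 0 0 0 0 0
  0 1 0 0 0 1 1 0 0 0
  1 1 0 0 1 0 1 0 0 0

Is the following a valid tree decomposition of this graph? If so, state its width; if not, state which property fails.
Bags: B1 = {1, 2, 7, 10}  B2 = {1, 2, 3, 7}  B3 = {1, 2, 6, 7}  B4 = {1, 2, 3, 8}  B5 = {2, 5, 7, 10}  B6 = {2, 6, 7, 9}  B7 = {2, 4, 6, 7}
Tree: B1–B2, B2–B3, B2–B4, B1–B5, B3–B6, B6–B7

Yes; width 3.

Every vertex of G appears in some bag (union = {1, 2, 3, 4, 5, 6, 7, 8, 9, 10}); every edge is covered by a bag; and for each vertex v the set of bags containing v is connected in the bag tree. The decomposition is therefore valid. The largest bag has 4 vertices, so the width is 3.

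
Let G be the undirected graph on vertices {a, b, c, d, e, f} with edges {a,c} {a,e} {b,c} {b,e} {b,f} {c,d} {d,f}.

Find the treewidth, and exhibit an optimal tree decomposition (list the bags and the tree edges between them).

Every bag has size at most 3, so the width is 3 − 1 = 2 and tw(G) ≤ 2. The edges e–a–c–b–e form a cycle, so G is not a tree and its treewidth is at least 2. The upper and lower bounds meet at 2, so that is the treewidth.

Treewidth 2.
Bags: B1 = {a, b, e}  B2 = {a, b, c}  B3 = {b, c, f}  B4 = {c, d, f}
Tree: B1–B2, B2–B3, B3–B4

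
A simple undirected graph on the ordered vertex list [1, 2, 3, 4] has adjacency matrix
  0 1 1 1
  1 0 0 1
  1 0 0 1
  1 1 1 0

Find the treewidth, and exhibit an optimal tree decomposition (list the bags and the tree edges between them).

Each bag holds 3 vertices, so the decomposition has width 2, which upper-bounds the treewidth. For the lower bound, the 3 vertices {1, 2, 4} are pairwise adjacent, and any tree decomposition puts a clique entirely inside one bag — forcing width ≥ 2. The upper and lower bounds meet at 2, so that is the treewidth.

Treewidth 2.
Bags: B1 = {1, 3, 4}  B2 = {1, 2, 4}
Tree: B1–B2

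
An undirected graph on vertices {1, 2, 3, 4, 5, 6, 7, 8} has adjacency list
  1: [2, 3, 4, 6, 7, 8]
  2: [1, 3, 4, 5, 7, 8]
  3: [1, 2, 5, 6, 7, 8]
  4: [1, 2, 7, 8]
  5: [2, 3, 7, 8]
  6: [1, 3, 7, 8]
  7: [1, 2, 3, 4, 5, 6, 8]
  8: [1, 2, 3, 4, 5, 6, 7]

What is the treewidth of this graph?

A width-4 tree decomposition is:
Bags: B1 = {2, 3, 5, 7, 8}  B2 = {1, 2, 3, 7, 8}  B3 = {1, 2, 4, 7, 8}  B4 = {1, 3, 6, 7, 8}
Tree: B1–B2, B2–B3, B2–B4
Each bag holds 5 vertices, so the decomposition has width 4, which upper-bounds the treewidth. Conversely, {1, 2, 3, 7, 8} is a clique of size 5, and the vertices of any clique must share a bag in every tree decomposition; so some bag has ≥ 5 vertices and tw(G) ≥ 4. Combining the bounds, tw(G) = 4.

4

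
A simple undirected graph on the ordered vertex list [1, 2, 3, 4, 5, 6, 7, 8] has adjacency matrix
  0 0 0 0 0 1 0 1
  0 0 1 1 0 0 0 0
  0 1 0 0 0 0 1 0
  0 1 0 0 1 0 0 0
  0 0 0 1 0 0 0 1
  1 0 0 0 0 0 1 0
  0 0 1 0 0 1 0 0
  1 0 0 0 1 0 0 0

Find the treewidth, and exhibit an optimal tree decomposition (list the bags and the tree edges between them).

Every bag has size at most 3, so the width is 3 − 1 = 2 and tw(G) ≤ 2. Since 4–5–8–1–6–7–3–2–4 is a cycle in G, G is not acyclic. Forests are exactly the graphs of treewidth ≤ 1, so tw(G) ≥ 2. Therefore the treewidth is 2.

Treewidth 2.
One such decomposition:
Bags: B1 = {4, 5, 8}  B2 = {1, 4, 8}  B3 = {1, 4, 6}  B4 = {4, 6, 7}  B5 = {3, 4, 7}  B6 = {2, 3, 4}
Tree: B1–B2, B2–B3, B3–B4, B4–B5, B5–B6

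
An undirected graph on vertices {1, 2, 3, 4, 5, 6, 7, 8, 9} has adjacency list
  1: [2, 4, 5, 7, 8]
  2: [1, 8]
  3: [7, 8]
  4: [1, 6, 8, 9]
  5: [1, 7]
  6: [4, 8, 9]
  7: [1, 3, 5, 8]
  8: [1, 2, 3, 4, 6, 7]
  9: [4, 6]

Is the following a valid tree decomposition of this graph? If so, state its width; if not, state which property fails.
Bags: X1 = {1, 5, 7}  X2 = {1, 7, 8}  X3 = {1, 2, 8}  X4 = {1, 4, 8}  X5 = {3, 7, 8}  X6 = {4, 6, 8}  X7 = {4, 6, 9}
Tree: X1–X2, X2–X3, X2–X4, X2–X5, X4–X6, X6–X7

Every vertex of G appears in some bag (union = {1, 2, 3, 4, 5, 6, 7, 8, 9}); every edge is covered by a bag; and for each vertex v the set of bags containing v is connected in the bag tree. The decomposition is therefore valid. The largest bag has 3 vertices, so the width is 2.

Yes; width 2.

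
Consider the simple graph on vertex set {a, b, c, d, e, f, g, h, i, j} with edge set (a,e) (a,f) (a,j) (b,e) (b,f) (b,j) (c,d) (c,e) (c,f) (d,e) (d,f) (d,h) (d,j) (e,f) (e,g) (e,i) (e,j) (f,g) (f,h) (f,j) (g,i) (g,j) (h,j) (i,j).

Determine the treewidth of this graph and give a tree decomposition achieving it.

The largest bag has 4 vertices, giving width 3; this decomposition certifies tw(G) ≤ 3. For the lower bound, the 4 vertices {d, e, f, j} are pairwise adjacent, and any tree decomposition puts a clique entirely inside one bag — forcing width ≥ 3. Hence tw(G) = 3 exactly.

Treewidth 3.
One such decomposition:
Bags: B1 = {a, e, f, j}  B2 = {d, e, f, j}  B3 = {d, f, h, j}  B4 = {b, e, f, j}  B5 = {e, f, g, j}  B6 = {c, d, e, f}  B7 = {e, g, i, j}
Tree: B1–B2, B2–B3, B2–B4, B4–B5, B2–B6, B5–B7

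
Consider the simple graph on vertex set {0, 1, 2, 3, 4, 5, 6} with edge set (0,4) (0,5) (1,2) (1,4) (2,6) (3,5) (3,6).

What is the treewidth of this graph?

A width-2 tree decomposition is:
Bags: B1 = {1, 2, 6}  B2 = {1, 3, 6}  B3 = {1, 3, 5}  B4 = {0, 1, 5}  B5 = {0, 1, 4}
Tree: B1–B2, B2–B3, B3–B4, B4–B5
The largest bag has 3 vertices, giving width 2; this decomposition certifies tw(G) ≤ 2. Since 1–2–6–3–5–0–4–1 is a cycle in G, G is not acyclic. Forests are exactly the graphs of treewidth ≤ 1, so tw(G) ≥ 2. The upper and lower bounds meet at 2, so that is the treewidth.

2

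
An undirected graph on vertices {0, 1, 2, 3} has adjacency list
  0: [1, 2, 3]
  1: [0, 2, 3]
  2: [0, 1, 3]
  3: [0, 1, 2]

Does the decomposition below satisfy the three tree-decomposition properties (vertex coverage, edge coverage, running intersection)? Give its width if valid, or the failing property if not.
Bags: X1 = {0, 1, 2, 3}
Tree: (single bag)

Yes; width 3.

Every vertex of G appears in some bag (union = {0, 1, 2, 3}); every edge is covered by a bag; and for each vertex v the set of bags containing v is connected in the bag tree. The decomposition is therefore valid. The largest bag has 4 vertices, so the width is 3.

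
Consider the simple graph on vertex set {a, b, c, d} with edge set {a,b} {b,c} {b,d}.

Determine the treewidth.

A width-1 tree decomposition is:
Bags: B1 = {a, b}  B2 = {b, d}  B3 = {b, c}
Tree: B1–B2, B2–B3
Each bag holds 2 vertices, so the decomposition has width 1, which upper-bounds the treewidth. Any graph with an edge has treewidth ≥ 1, and G has the edge b–a. Therefore the treewidth is 1.

1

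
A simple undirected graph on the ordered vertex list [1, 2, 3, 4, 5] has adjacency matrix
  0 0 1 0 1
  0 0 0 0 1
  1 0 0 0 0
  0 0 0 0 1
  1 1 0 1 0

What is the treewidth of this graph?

A width-1 tree decomposition is:
Bags: B1 = {1, 5}  B2 = {4, 5}  B3 = {2, 5}  B4 = {1, 3}
Tree: B1–B2, B2–B3, B1–B4
Each bag holds 2 vertices, so the decomposition has width 1, which upper-bounds the treewidth. G has an edge, so its treewidth is at least 1. Hence tw(G) = 1 exactly.

1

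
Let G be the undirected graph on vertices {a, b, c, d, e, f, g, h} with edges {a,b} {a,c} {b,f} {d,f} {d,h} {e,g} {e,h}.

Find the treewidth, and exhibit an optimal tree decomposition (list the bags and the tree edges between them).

Treewidth 1.
Bags: B1 = {a, c}  B2 = {a, b}  B3 = {b, f}  B4 = {d, f}  B5 = {d, h}  B6 = {e, h}  B7 = {e, g}
Tree: B1–B2, B2–B3, B3–B4, B4–B5, B5–B6, B6–B7

The largest bag has 2 vertices, giving width 1; this decomposition certifies tw(G) ≤ 1. Since G has at least one edge (e.g. c–a), it is not an edgeless graph, so tw(G) ≥ 1. Hence tw(G) = 1 exactly.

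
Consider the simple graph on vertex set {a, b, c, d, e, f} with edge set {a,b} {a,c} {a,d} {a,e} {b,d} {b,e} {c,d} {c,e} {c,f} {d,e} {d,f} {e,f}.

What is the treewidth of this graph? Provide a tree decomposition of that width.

Each bag holds 4 vertices, so the decomposition has width 3, which upper-bounds the treewidth. On the other hand G contains the 4-clique {c, d, e, f}. A clique must lie in a single bag of any decomposition, so no decomposition can have width below 3. Combining the bounds, tw(G) = 3.

Treewidth 3.
Bags: B1 = {a, c, d, e}  B2 = {c, d, e, f}  B3 = {a, b, d, e}
Tree: B1–B2, B1–B3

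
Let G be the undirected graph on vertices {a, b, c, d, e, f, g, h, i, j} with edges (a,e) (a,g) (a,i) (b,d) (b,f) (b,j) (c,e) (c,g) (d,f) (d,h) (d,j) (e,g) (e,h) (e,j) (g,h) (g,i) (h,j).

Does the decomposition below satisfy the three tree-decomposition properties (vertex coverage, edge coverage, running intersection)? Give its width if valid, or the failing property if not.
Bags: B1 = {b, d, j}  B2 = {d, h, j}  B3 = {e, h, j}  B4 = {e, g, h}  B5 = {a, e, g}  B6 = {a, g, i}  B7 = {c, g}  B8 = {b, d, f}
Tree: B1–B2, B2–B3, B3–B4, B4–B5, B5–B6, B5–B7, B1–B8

No — edge (e,c) lies in no bag.

A tree decomposition must satisfy three properties: every vertex lies in some bag; for every edge, both endpoints lie together in some bag; and for every vertex, the bags containing it form a connected subtree. Here edge (e,c) lies in no bag, so the decomposition is invalid.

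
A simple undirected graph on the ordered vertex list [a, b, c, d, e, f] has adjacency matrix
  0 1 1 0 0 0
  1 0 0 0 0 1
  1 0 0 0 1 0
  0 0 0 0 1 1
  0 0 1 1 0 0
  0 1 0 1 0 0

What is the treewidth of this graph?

2

A width-2 tree decomposition is:
Bags: B1 = {d, e, f}  B2 = {b, e, f}  B3 = {a, b, e}  B4 = {a, c, e}
Tree: B1–B2, B2–B3, B3–B4
The largest bag has 3 vertices, giving width 2; this decomposition certifies tw(G) ≤ 2. For the lower bound, G contains the cycle e–d–f–b–a–c–e, so G is not a forest; only forests have treewidth ≤ 1, hence tw(G) ≥ 2. Combining the bounds, tw(G) = 2.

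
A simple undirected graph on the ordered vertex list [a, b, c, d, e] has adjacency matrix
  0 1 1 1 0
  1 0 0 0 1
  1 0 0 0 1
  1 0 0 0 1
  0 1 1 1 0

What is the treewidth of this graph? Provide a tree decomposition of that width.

Treewidth 2.
Bags: B1 = {a, d, e}  B2 = {a, c, e}  B3 = {a, b, e}
Tree: B1–B2, B2–B3

The largest bag has 3 vertices, giving width 2; this decomposition certifies tw(G) ≤ 2. The edges a–d–e–c–a form a cycle, so G is not a tree and its treewidth is at least 2. Combining the bounds, tw(G) = 2.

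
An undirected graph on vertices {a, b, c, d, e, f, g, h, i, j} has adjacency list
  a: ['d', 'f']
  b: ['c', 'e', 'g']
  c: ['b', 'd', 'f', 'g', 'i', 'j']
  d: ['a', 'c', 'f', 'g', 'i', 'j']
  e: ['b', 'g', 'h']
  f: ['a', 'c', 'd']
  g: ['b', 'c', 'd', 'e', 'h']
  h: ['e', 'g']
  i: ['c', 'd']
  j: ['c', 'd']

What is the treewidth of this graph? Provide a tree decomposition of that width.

The largest bag has 3 vertices, giving width 2; this decomposition certifies tw(G) ≤ 2. For the lower bound, the 3 vertices {c, d, g} are pairwise adjacent, and any tree decomposition puts a clique entirely inside one bag — forcing width ≥ 2. The upper and lower bounds meet at 2, so that is the treewidth.

Treewidth 2.
Bags: B1 = {c, d, g}  B2 = {c, d, i}  B3 = {c, d, f}  B4 = {b, c, g}  B5 = {c, d, j}  B6 = {a, d, f}  B7 = {b, e, g}  B8 = {e, g, h}
Tree: B1–B2, B1–B3, B1–B4, B1–B5, B3–B6, B4–B7, B7–B8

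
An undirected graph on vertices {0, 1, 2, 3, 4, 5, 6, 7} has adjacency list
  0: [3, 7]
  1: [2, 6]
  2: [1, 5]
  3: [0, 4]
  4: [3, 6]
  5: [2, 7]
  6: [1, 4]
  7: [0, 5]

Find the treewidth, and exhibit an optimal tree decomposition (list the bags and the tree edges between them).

Treewidth 2.
One optimal decomposition is:
Bags: B1 = {0, 5, 7}  B2 = {0, 3, 5}  B3 = {3, 4, 5}  B4 = {4, 5, 6}  B5 = {1, 5, 6}  B6 = {1, 2, 5}
Tree: B1–B2, B2–B3, B3–B4, B4–B5, B5–B6

The largest bag has 3 vertices, giving width 2; this decomposition certifies tw(G) ≤ 2. The edges 5–7–0–3–4–6–1–2–5 form a cycle, so G is not a tree and its treewidth is at least 2. Combining the bounds, tw(G) = 2.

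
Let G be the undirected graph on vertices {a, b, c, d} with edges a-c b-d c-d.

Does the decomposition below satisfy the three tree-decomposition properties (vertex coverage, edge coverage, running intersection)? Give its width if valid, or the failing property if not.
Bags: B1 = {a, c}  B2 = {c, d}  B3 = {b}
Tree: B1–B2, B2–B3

A tree decomposition must satisfy three properties: every vertex lies in some bag; for every edge, both endpoints lie together in some bag; and for every vertex, the bags containing it form a connected subtree. Here edge (d,b) lies in no bag, so the decomposition is invalid.

No — edge (d,b) lies in no bag.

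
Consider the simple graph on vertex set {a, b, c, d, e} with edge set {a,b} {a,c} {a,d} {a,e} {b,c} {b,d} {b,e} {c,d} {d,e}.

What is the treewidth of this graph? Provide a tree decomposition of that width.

Each bag holds 4 vertices, so the decomposition has width 3, which upper-bounds the treewidth. Conversely, {a, b, d, e} is a clique of size 4, and the vertices of any clique must share a bag in every tree decomposition; so some bag has ≥ 4 vertices and tw(G) ≥ 3. Therefore the treewidth is 3.

Treewidth 3.
Bags: B1 = {a, b, c, d}  B2 = {a, b, d, e}
Tree: B1–B2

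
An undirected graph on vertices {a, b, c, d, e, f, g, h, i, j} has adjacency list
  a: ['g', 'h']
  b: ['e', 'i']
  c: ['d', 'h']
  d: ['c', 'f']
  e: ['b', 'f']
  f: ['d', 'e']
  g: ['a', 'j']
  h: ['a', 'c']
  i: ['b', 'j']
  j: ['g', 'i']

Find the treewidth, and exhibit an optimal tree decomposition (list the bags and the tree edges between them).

Treewidth 2.
Bags: B1 = {c, d, h}  B2 = {a, d, h}  B3 = {a, d, g}  B4 = {d, g, j}  B5 = {d, i, j}  B6 = {b, d, i}  B7 = {b, d, e}  B8 = {d, e, f}
Tree: B1–B2, B2–B3, B3–B4, B4–B5, B5–B6, B6–B7, B7–B8

Every bag has size at most 3, so the width is 3 − 1 = 2 and tw(G) ≤ 2. For the lower bound, G contains the cycle d–c–h–a–g–j–i–b–e–f–d, so G is not a forest; only forests have treewidth ≤ 1, hence tw(G) ≥ 2. Combining the bounds, tw(G) = 2.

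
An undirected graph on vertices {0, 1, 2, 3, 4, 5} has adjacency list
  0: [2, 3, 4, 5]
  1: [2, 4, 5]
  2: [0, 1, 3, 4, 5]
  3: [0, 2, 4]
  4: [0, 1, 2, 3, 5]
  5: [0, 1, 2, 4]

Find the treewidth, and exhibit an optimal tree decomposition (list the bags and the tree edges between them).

Each bag holds 4 vertices, so the decomposition has width 3, which upper-bounds the treewidth. For the lower bound, the 4 vertices {0, 2, 3, 4} are pairwise adjacent, and any tree decomposition puts a clique entirely inside one bag — forcing width ≥ 3. Therefore the treewidth is 3.

Treewidth 3.
One such decomposition:
Bags: B1 = {1, 2, 4, 5}  B2 = {0, 2, 4, 5}  B3 = {0, 2, 3, 4}
Tree: B1–B2, B2–B3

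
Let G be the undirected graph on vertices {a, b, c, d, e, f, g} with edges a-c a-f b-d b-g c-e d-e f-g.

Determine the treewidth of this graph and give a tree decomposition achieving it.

Treewidth 2.
Bags: B1 = {c, d, e}  B2 = {a, c, d}  B3 = {a, d, f}  B4 = {d, f, g}  B5 = {b, d, g}
Tree: B1–B2, B2–B3, B3–B4, B4–B5

Every bag has size at most 3, so the width is 3 − 1 = 2 and tw(G) ≤ 2. For the lower bound, G contains the cycle d–e–c–a–f–g–b–d, so G is not a forest; only forests have treewidth ≤ 1, hence tw(G) ≥ 2. The upper and lower bounds meet at 2, so that is the treewidth.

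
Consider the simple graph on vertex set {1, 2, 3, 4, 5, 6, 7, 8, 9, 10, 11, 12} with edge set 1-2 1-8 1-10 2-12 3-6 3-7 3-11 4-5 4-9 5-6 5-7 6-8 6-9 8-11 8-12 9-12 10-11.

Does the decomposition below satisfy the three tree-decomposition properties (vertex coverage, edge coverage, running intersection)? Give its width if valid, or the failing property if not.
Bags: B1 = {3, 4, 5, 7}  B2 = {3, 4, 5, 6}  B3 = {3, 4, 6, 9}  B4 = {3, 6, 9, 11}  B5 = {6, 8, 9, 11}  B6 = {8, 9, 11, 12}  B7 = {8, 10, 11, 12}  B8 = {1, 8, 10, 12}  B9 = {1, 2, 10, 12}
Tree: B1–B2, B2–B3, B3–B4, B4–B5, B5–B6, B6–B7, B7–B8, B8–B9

Yes; width 3.

Checking the three conditions: (i) the bags cover all of {1, 2, 3, 4, 5, 6, 7, 8, 9, 10, 11, 12}; (ii) for each edge, some bag contains both endpoints; (iii) the bags containing any fixed vertex form a subtree. All hold, so the decomposition is valid with width 4 − 1 = 3.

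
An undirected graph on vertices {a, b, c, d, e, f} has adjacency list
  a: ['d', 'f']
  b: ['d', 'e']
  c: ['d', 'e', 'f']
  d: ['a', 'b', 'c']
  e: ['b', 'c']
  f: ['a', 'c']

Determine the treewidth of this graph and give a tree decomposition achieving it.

Every bag has size at most 3, so the width is 3 − 1 = 2 and tw(G) ≤ 2. For the lower bound, G contains the cycle f–a–d–c–f, so G is not a forest; only forests have treewidth ≤ 1, hence tw(G) ≥ 2. Hence tw(G) = 2 exactly.

Treewidth 2.
One such decomposition:
Bags: B1 = {a, c, f}  B2 = {a, c, d}  B3 = {c, d, e}  B4 = {b, d, e}
Tree: B1–B2, B2–B3, B3–B4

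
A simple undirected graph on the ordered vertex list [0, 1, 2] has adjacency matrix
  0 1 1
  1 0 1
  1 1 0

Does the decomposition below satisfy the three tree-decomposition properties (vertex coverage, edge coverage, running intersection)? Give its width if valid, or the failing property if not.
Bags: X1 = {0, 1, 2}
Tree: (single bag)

Vertex coverage: the bags together contain {0, 1, 2}, the full vertex set. Edge coverage: each edge of G has both endpoints in at least one bag. Running intersection: for every vertex, the bags containing it form a connected subtree. All three properties hold, so this is a valid tree decomposition of width max|bag| − 1 = 2, and hence tw(G) ≤ 2.

Yes; width 2.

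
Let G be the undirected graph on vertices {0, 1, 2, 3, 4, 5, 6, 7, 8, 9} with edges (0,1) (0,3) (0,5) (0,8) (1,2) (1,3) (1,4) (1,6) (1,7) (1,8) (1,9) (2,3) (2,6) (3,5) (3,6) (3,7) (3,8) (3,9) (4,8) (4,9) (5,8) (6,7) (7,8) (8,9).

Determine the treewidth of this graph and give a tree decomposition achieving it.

Treewidth 3.
One such decomposition:
Bags: B1 = {1, 3, 7, 8}  B2 = {1, 3, 6, 7}  B3 = {1, 3, 8, 9}  B4 = {0, 1, 3, 8}  B5 = {0, 3, 5, 8}  B6 = {1, 2, 3, 6}  B7 = {1, 4, 8, 9}
Tree: B1–B2, B1–B3, B1–B4, B4–B5, B2–B6, B3–B7

Every bag has size at most 4, so the width is 4 − 1 = 3 and tw(G) ≤ 3. On the other hand G contains the 4-clique {0, 1, 3, 8}. A clique must lie in a single bag of any decomposition, so no decomposition can have width below 3. The upper and lower bounds meet at 3, so that is the treewidth.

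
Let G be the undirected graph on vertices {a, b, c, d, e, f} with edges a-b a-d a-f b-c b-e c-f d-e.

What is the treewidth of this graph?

A width-2 tree decomposition is:
Bags: B1 = {a, c, f}  B2 = {a, b, c}  B3 = {a, b, d}  B4 = {b, d, e}
Tree: B1–B2, B2–B3, B3–B4
Every bag has size at most 3, so the width is 3 − 1 = 2 and tw(G) ≤ 2. For the lower bound, G contains the cycle f–c–b–a–f, so G is not a forest; only forests have treewidth ≤ 1, hence tw(G) ≥ 2. The upper and lower bounds meet at 2, so that is the treewidth.

2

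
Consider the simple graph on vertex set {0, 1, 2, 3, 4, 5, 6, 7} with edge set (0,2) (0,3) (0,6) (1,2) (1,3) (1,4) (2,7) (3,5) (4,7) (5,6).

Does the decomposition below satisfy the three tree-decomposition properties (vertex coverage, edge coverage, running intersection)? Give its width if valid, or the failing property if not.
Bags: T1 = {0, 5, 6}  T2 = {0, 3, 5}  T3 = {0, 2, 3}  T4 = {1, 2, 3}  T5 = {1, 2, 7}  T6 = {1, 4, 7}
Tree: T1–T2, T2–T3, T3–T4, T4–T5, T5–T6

Checking the three conditions: (i) the bags cover all of {0, 1, 2, 3, 4, 5, 6, 7}; (ii) for each edge, some bag contains both endpoints; (iii) the bags containing any fixed vertex form a subtree. All hold, so the decomposition is valid with width 3 − 1 = 2.

Yes; width 2.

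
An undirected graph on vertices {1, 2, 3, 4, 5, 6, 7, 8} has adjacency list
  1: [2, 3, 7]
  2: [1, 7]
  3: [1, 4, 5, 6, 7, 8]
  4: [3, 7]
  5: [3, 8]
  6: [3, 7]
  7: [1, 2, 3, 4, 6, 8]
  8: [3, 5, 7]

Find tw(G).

2

A width-2 tree decomposition is:
Bags: B1 = {1, 3, 7}  B2 = {3, 6, 7}  B3 = {3, 7, 8}  B4 = {3, 4, 7}  B5 = {3, 5, 8}  B6 = {1, 2, 7}
Tree: B1–B2, B1–B3, B2–B4, B3–B5, B1–B6
Each bag holds 3 vertices, so the decomposition has width 2, which upper-bounds the treewidth. Conversely, {1, 2, 7} is a clique of size 3, and the vertices of any clique must share a bag in every tree decomposition; so some bag has ≥ 3 vertices and tw(G) ≥ 2. Hence tw(G) = 2 exactly.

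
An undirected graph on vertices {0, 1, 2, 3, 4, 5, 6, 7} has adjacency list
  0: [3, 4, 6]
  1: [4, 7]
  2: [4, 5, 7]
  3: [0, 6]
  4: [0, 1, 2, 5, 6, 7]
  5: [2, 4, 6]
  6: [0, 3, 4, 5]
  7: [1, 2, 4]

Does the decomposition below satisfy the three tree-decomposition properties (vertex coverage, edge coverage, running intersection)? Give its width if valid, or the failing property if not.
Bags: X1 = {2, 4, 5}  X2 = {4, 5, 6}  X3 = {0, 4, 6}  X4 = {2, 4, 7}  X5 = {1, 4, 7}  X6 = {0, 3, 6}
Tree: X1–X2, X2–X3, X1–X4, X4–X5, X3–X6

Every vertex of G appears in some bag (union = {0, 1, 2, 3, 4, 5, 6, 7}); every edge is covered by a bag; and for each vertex v the set of bags containing v is connected in the bag tree. The decomposition is therefore valid. The largest bag has 3 vertices, so the width is 2.

Yes; width 2.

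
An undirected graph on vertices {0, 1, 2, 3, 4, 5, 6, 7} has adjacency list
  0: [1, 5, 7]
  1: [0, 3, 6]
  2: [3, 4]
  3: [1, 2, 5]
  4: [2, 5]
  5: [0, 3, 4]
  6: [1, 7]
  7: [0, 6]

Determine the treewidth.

A width-2 tree decomposition is:
Bags: B1 = {0, 6, 7}  B2 = {0, 1, 6}  B3 = {0, 1, 5}  B4 = {1, 3, 5}  B5 = {3, 4, 5}  B6 = {2, 3, 4}
Tree: B1–B2, B2–B3, B3–B4, B4–B5, B5–B6
Each bag holds 3 vertices, so the decomposition has width 2, which upper-bounds the treewidth. The edges 7–6–1–0–7 form a cycle, so G is not a tree and its treewidth is at least 2. Therefore the treewidth is 2.

2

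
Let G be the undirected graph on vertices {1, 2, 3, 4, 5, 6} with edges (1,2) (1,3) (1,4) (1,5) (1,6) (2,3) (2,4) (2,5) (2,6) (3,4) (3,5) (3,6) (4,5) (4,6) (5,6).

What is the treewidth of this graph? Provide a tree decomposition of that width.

Treewidth 5.
One optimal decomposition is:
Bags: B1 = {1, 2, 3, 4, 5, 6}
Tree: (single bag)

With just one bag of size 6, the width is 6 − 1 = 5, so tw(G) ≤ 5. For the lower bound, the 6 vertices {1, 2, 3, 4, 5, 6} are pairwise adjacent, and any tree decomposition puts a clique entirely inside one bag — forcing width ≥ 5. The upper and lower bounds meet at 5, so that is the treewidth.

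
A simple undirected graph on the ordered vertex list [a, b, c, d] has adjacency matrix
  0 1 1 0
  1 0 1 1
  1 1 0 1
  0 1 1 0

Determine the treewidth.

2

A width-2 tree decomposition is:
Bags: B1 = {b, c, d}  B2 = {a, b, c}
Tree: B1–B2
The largest bag has 3 vertices, giving width 2; this decomposition certifies tw(G) ≤ 2. On the other hand G contains the 3-clique {b, c, d}. A clique must lie in a single bag of any decomposition, so no decomposition can have width below 2. Therefore the treewidth is 2.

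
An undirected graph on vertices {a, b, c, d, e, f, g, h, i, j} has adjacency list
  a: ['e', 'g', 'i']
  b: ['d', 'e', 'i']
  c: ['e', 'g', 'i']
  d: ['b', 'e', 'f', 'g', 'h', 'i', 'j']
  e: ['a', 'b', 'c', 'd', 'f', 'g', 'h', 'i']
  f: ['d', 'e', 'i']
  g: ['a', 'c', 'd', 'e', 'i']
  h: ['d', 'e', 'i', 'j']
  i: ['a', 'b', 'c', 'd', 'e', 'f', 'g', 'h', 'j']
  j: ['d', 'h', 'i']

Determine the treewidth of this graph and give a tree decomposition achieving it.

Every bag has size at most 4, so the width is 4 − 1 = 3 and tw(G) ≤ 3. On the other hand G contains the 4-clique {d, h, i, j}. A clique must lie in a single bag of any decomposition, so no decomposition can have width below 3. Hence tw(G) = 3 exactly.

Treewidth 3.
One such decomposition:
Bags: B1 = {b, d, e, i}  B2 = {d, e, f, i}  B3 = {d, e, g, i}  B4 = {d, e, h, i}  B5 = {c, e, g, i}  B6 = {a, e, g, i}  B7 = {d, h, i, j}
Tree: B1–B2, B1–B3, B1–B4, B3–B5, B3–B6, B4–B7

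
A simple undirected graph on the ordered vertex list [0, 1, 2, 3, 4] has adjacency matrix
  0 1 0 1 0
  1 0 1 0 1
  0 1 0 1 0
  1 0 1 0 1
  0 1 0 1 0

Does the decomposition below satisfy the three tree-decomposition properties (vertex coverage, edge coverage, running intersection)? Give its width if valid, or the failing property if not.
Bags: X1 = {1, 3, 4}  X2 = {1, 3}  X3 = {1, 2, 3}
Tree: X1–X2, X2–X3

No — vertex 0 appears in no bag.

A tree decomposition must satisfy three properties: every vertex lies in some bag; for every edge, both endpoints lie together in some bag; and for every vertex, the bags containing it form a connected subtree. Here vertex 0 appears in no bag, so the decomposition is invalid.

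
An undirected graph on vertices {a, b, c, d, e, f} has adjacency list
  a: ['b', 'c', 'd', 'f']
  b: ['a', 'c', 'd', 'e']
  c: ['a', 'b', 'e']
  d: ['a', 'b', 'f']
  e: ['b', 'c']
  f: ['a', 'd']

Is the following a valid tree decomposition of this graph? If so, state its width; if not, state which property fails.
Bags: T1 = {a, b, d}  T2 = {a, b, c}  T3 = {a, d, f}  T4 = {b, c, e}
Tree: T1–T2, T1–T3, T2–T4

Every vertex of G appears in some bag (union = {a, b, c, d, e, f}); every edge is covered by a bag; and for each vertex v the set of bags containing v is connected in the bag tree. The decomposition is therefore valid. The largest bag has 3 vertices, so the width is 2.

Yes; width 2.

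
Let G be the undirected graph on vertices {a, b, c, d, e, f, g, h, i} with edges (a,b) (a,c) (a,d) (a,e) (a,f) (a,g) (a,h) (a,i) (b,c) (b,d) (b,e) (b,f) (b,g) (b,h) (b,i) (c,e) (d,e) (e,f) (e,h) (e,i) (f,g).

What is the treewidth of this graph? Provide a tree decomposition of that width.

The largest bag has 4 vertices, giving width 3; this decomposition certifies tw(G) ≤ 3. On the other hand G contains the 4-clique {a, b, f, g}. A clique must lie in a single bag of any decomposition, so no decomposition can have width below 3. The upper and lower bounds meet at 3, so that is the treewidth.

Treewidth 3.
Bags: B1 = {a, b, c, e}  B2 = {a, b, e, i}  B3 = {a, b, e, f}  B4 = {a, b, d, e}  B5 = {a, b, f, g}  B6 = {a, b, e, h}
Tree: B1–B2, B1–B3, B1–B4, B3–B5, B4–B6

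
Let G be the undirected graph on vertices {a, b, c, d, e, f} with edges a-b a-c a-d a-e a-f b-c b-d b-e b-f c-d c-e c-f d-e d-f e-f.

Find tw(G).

A width-5 tree decomposition is:
Bags: B1 = {a, b, c, d, e, f}
Tree: (single bag)
With just one bag of size 6, the width is 6 − 1 = 5, so tw(G) ≤ 5. On the other hand G contains the 6-clique {a, b, c, d, e, f}. A clique must lie in a single bag of any decomposition, so no decomposition can have width below 5. Combining the bounds, tw(G) = 5.

5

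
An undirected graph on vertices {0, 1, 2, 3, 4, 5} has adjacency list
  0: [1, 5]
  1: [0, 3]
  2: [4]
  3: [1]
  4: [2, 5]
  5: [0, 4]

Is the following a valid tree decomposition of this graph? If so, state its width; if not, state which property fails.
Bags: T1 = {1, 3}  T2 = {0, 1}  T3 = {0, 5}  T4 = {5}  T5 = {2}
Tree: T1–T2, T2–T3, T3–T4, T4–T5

No — vertex 4 appears in no bag.

A tree decomposition must satisfy three properties: every vertex lies in some bag; for every edge, both endpoints lie together in some bag; and for every vertex, the bags containing it form a connected subtree. Here vertex 4 appears in no bag, so the decomposition is invalid.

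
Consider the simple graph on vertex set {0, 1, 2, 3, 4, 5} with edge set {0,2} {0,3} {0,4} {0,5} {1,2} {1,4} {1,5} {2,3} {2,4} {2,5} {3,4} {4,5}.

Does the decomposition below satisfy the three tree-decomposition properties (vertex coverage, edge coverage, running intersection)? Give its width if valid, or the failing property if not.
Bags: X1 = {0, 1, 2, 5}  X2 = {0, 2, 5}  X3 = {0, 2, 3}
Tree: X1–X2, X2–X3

A tree decomposition must satisfy three properties: every vertex lies in some bag; for every edge, both endpoints lie together in some bag; and for every vertex, the bags containing it form a connected subtree. Here vertex 4 appears in no bag, so the decomposition is invalid.

No — vertex 4 appears in no bag.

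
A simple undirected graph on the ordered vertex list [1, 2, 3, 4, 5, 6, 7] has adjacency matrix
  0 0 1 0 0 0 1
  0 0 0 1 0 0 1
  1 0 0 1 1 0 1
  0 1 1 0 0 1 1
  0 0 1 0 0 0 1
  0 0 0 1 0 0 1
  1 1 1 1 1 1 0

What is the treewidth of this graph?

A width-2 tree decomposition is:
Bags: B1 = {2, 4, 7}  B2 = {3, 4, 7}  B3 = {4, 6, 7}  B4 = {3, 5, 7}  B5 = {1, 3, 7}
Tree: B1–B2, B1–B3, B2–B4, B2–B5
Every bag has size at most 3, so the width is 3 − 1 = 2 and tw(G) ≤ 2. Conversely, {2, 4, 7} is a clique of size 3, and the vertices of any clique must share a bag in every tree decomposition; so some bag has ≥ 3 vertices and tw(G) ≥ 2. Combining the bounds, tw(G) = 2.

2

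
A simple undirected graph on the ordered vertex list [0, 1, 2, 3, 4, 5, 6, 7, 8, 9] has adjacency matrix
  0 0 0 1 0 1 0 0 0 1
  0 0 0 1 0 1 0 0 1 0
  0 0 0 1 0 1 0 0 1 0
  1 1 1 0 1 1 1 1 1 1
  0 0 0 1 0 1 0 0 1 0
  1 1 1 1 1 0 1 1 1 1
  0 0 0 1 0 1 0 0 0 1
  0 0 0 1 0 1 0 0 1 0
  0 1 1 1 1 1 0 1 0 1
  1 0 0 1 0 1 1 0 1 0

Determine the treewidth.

A width-3 tree decomposition is:
Bags: B1 = {2, 3, 5, 8}  B2 = {3, 5, 8, 9}  B3 = {0, 3, 5, 9}  B4 = {1, 3, 5, 8}  B5 = {3, 5, 6, 9}  B6 = {3, 5, 7, 8}  B7 = {3, 4, 5, 8}
Tree: B1–B2, B2–B3, B1–B4, B2–B5, B2–B6, B1–B7
Each bag holds 4 vertices, so the decomposition has width 3, which upper-bounds the treewidth. Conversely, {0, 3, 5, 9} is a clique of size 4, and the vertices of any clique must share a bag in every tree decomposition; so some bag has ≥ 4 vertices and tw(G) ≥ 3. Therefore the treewidth is 3.

3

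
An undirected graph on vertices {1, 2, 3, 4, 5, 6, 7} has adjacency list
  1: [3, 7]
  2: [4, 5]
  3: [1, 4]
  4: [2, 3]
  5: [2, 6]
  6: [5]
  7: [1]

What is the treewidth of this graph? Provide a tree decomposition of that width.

Treewidth 1.
Bags: B1 = {5, 6}  B2 = {2, 5}  B3 = {2, 4}  B4 = {3, 4}  B5 = {1, 3}  B6 = {1, 7}
Tree: B1–B2, B2–B3, B3–B4, B4–B5, B5–B6

The largest bag has 2 vertices, giving width 1; this decomposition certifies tw(G) ≤ 1. Since G has at least one edge (e.g. 6–5), it is not an edgeless graph, so tw(G) ≥ 1. Combining the bounds, tw(G) = 1.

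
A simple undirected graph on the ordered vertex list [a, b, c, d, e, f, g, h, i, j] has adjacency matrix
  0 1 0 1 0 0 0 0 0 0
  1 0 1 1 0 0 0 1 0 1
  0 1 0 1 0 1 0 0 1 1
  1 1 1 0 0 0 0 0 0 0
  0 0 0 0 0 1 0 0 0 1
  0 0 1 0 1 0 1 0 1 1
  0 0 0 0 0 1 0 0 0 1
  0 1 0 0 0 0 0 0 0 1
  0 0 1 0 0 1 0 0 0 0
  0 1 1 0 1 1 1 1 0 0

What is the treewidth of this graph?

A width-2 tree decomposition is:
Bags: B1 = {c, f, i}  B2 = {c, f, j}  B3 = {b, c, j}  B4 = {b, h, j}  B5 = {b, c, d}  B6 = {f, g, j}  B7 = {e, f, j}  B8 = {a, b, d}
Tree: B1–B2, B2–B3, B3–B4, B3–B5, B2–B6, B2–B7, B5–B8
Each bag holds 3 vertices, so the decomposition has width 2, which upper-bounds the treewidth. On the other hand G contains the 3-clique {b, c, d}. A clique must lie in a single bag of any decomposition, so no decomposition can have width below 2. Therefore the treewidth is 2.

2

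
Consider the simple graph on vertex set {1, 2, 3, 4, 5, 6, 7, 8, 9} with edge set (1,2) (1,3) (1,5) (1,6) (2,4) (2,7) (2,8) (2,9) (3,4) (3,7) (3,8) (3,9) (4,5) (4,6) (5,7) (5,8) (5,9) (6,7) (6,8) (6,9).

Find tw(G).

4

A width-4 tree decomposition is:
Bags: B1 = {1, 2, 3, 5, 6}  B2 = {2, 3, 5, 6, 8}  B3 = {2, 3, 4, 5, 6}  B4 = {2, 3, 5, 6, 7}  B5 = {2, 3, 5, 6, 9}
Tree: B1–B2, B2–B3, B3–B4, B4–B5
Every bag has size at most 5, so the width is 5 − 1 = 4 and tw(G) ≤ 4. For the lower bound: the 5 vertex sets {1,2}, {6,8}, {3,4}, {5}, {7} are disjoint, each induces a connected subgraph, and every pair is joined by at least one edge of G. Contracting each set to a single vertex therefore yields K_{5} as a minor, and since treewidth is minor-monotone, tw(G) ≥ tw(K_{5}) = 4. Therefore the treewidth is 4.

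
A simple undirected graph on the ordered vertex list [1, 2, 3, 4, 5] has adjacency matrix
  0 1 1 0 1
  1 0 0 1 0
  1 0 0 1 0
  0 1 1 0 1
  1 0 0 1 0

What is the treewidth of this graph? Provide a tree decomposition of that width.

Every bag has size at most 3, so the width is 3 − 1 = 2 and tw(G) ≤ 2. The edges 2–4–3–1–2 form a cycle, so G is not a tree and its treewidth is at least 2. Therefore the treewidth is 2.

Treewidth 2.
Bags: B1 = {1, 2, 4}  B2 = {1, 3, 4}  B3 = {1, 4, 5}
Tree: B1–B2, B2–B3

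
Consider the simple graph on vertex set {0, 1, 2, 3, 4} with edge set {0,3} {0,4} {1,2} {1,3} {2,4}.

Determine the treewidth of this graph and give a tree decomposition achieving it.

Treewidth 2.
One such decomposition:
Bags: B1 = {0, 2, 4}  B2 = {0, 1, 2}  B3 = {0, 1, 3}
Tree: B1–B2, B2–B3

Every bag has size at most 3, so the width is 3 − 1 = 2 and tw(G) ≤ 2. For the lower bound, G contains the cycle 0–4–2–1–3–0, so G is not a forest; only forests have treewidth ≤ 1, hence tw(G) ≥ 2. Hence tw(G) = 2 exactly.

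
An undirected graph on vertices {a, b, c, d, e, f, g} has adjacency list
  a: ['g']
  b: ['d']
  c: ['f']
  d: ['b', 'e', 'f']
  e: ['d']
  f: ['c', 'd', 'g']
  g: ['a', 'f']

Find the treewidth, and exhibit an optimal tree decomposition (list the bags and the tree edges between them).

Each bag holds 2 vertices, so the decomposition has width 1, which upper-bounds the treewidth. Any graph with an edge has treewidth ≥ 1, and G has the edge f–d. Combining the bounds, tw(G) = 1.

Treewidth 1.
One optimal decomposition is:
Bags: B1 = {d, f}  B2 = {d, e}  B3 = {b, d}  B4 = {f, g}  B5 = {a, g}  B6 = {c, f}
Tree: B1–B2, B2–B3, B1–B4, B4–B5, B1–B6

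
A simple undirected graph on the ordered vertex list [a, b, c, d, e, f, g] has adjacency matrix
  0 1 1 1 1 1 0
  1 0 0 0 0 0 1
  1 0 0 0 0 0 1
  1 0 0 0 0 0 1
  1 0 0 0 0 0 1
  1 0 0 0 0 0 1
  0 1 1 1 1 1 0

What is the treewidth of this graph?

2

A width-2 tree decomposition is:
Bags: B1 = {a, c, g}  B2 = {a, e, g}  B3 = {a, d, g}  B4 = {a, b, g}  B5 = {a, f, g}
Tree: B1–B2, B2–B3, B3–B4, B4–B5
Every bag has size at most 3, so the width is 3 − 1 = 2 and tw(G) ≤ 2. The edges g–c–a–e–g form a cycle, so G is not a tree and its treewidth is at least 2. Therefore the treewidth is 2.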